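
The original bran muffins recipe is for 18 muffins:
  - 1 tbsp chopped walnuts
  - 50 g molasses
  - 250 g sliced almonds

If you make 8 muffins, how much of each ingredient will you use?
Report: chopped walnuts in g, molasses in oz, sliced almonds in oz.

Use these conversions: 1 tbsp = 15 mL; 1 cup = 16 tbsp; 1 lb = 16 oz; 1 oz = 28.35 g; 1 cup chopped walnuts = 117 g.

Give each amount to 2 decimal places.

chopped walnuts: 3.25 g; molasses: 0.78 oz; sliced almonds: 3.92 oz

Scaling factor: 8/18 = 4/9.
chopped walnuts: 1 tbsp × 4/9 ÷ 16 tbsp/cup × 117 g/cup = 3.25 g
molasses: 50 g × 4/9 ÷ 28.35 g/oz ≈ 0.78 oz
sliced almonds: 250 g × 4/9 ÷ 28.35 g/oz ≈ 3.92 oz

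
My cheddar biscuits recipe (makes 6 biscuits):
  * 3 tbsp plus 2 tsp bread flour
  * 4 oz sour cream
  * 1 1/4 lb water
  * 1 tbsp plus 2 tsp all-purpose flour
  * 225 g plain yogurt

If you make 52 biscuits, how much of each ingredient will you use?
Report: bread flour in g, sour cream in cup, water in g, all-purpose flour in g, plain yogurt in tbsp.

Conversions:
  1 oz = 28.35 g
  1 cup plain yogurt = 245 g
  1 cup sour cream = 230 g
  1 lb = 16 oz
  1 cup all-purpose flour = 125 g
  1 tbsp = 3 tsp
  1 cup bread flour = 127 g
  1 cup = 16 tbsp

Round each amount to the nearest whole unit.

bread flour: 252 g; sour cream: 4 cup; water: 4914 g; all-purpose flour: 113 g; plain yogurt: 127 tbsp

Scaling factor: 52/6 = 26/3.
bread flour: (3 tbsp + 2 tsp = 11/3 tbsp) × 26/3 ÷ 16 tbsp/cup × 127 g/cup ≈ 252 g
sour cream: 4 oz × 26/3 × 28.35 g/oz ÷ 230 g/cup ≈ 4 cup
water: 1.25 lb × 26/3 × 16 oz/lb × 28.35 g/oz = 4914 g
all-purpose flour: (1 tbsp + 2 tsp = 5/3 tbsp) × 26/3 ÷ 16 tbsp/cup × 125 g/cup ≈ 113 g
plain yogurt: 225 g × 26/3 ÷ 245 g/cup × 16 tbsp/cup ≈ 127 tbsp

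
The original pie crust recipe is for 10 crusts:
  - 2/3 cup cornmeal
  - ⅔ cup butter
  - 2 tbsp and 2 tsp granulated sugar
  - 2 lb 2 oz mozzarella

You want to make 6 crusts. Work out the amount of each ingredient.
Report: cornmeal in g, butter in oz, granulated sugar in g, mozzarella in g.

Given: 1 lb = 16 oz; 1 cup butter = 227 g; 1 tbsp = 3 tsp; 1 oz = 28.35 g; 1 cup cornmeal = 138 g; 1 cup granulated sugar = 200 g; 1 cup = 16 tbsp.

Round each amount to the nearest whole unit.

Scaling factor: 6/10 = 3/5 = 0.6.
cornmeal: 2/3 cup × 3/5 × 138 g/cup ≈ 55 g
butter: 2/3 cup × 3/5 × 227 g/cup ÷ 28.35 g/oz ≈ 3 oz
granulated sugar: (2 tbsp + 2 tsp = 8/3 tbsp) × 3/5 ÷ 16 tbsp/cup × 200 g/cup = 20 g
mozzarella: (2 lb + 2 oz = 2.125 lb) × 3/5 × 16 oz/lb × 28.35 g/oz ≈ 578 g

cornmeal: 55 g; butter: 3 oz; granulated sugar: 20 g; mozzarella: 578 g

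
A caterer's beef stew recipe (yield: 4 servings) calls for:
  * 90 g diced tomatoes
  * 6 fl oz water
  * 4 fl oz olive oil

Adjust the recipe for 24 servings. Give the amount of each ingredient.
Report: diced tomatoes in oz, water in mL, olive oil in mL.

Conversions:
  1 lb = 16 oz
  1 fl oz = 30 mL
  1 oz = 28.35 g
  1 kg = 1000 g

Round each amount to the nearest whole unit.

Scaling factor: 24/4 = 6.
diced tomatoes: 90 g × 6 ÷ 28.35 g/oz ≈ 19 oz
water: 6 fl oz × 6 × 30 mL/fl oz = 1080 mL
olive oil: 4 fl oz × 6 × 30 mL/fl oz = 720 mL

diced tomatoes: 19 oz; water: 1080 mL; olive oil: 720 mL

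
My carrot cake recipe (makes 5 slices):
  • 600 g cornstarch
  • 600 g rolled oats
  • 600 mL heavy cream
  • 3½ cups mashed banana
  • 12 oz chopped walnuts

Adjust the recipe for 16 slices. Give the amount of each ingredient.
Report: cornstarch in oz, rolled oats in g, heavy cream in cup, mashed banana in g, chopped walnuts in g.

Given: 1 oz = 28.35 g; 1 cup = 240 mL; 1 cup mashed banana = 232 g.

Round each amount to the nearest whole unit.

Scaling factor: 16/5 = 3.2.
cornstarch: 600 g × 16/5 ÷ 28.35 g/oz ≈ 68 oz
rolled oats: 600 g × 16/5 = 1920 g
heavy cream: 600 mL × 16/5 ÷ 240 mL/cup = 8 cup
mashed banana: 3.5 cup × 16/5 × 232 g/cup ≈ 2598 g
chopped walnuts: 12 oz × 16/5 × 28.35 g/oz ≈ 1089 g

cornstarch: 68 oz; rolled oats: 1920 g; heavy cream: 8 cup; mashed banana: 2598 g; chopped walnuts: 1089 g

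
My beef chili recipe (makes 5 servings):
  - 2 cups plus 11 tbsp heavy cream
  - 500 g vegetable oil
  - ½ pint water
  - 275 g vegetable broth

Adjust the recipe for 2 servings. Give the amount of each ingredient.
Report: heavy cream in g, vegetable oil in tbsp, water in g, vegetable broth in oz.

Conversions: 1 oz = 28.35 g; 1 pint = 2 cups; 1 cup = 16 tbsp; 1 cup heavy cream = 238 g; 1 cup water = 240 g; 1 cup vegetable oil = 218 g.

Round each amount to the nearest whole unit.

heavy cream: 256 g; vegetable oil: 15 tbsp; water: 96 g; vegetable broth: 4 oz

Scaling factor: 2/5 = 0.4.
heavy cream: (2 cup + 11 tbsp = 2.6875 cup) × 2/5 × 238 g/cup ≈ 256 g
vegetable oil: 500 g × 2/5 ÷ 218 g/cup × 16 tbsp/cup ≈ 15 tbsp
water: 0.5 pint × 2/5 × 2 cup/pint × 240 g/cup = 96 g
vegetable broth: 275 g × 2/5 ÷ 28.35 g/oz ≈ 4 oz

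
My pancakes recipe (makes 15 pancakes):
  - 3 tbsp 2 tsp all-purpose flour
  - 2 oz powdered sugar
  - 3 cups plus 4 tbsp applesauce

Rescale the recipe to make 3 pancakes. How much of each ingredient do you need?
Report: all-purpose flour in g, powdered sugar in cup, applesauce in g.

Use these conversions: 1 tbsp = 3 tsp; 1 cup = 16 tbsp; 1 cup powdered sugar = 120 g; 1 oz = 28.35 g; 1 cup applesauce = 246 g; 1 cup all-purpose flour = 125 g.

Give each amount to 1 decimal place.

all-purpose flour: 5.7 g; powdered sugar: 0.1 cup; applesauce: 159.9 g

Scaling factor: 3/15 = 1/5 = 0.2.
all-purpose flour: (3 tbsp + 2 tsp = 11/3 tbsp) × 1/5 ÷ 16 tbsp/cup × 125 g/cup ≈ 5.7 g
powdered sugar: 2 oz × 1/5 × 28.35 g/oz ÷ 120 g/cup ≈ 0.1 cup
applesauce: (3 cup + 4 tbsp = 3.25 cup) × 1/5 × 246 g/cup = 159.9 g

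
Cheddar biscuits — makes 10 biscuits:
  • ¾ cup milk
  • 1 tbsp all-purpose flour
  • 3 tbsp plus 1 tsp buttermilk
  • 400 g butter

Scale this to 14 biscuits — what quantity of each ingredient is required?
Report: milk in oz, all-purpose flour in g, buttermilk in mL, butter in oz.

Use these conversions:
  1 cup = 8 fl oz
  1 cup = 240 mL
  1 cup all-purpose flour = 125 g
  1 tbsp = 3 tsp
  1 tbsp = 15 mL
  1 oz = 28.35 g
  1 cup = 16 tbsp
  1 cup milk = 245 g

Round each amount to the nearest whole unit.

milk: 9 oz; all-purpose flour: 11 g; buttermilk: 70 mL; butter: 20 oz

Scaling factor: 14/10 = 7/5 = 1.4.
milk: 0.75 cup × 7/5 × 245 g/cup ÷ 28.35 g/oz ≈ 9 oz
all-purpose flour: 1 tbsp × 7/5 ÷ 16 tbsp/cup × 125 g/cup ≈ 11 g
buttermilk: (3 tbsp + 1 tsp = 10/3 tbsp) × 7/5 × 15 mL/tbsp = 70 mL
butter: 400 g × 7/5 ÷ 28.35 g/oz ≈ 20 oz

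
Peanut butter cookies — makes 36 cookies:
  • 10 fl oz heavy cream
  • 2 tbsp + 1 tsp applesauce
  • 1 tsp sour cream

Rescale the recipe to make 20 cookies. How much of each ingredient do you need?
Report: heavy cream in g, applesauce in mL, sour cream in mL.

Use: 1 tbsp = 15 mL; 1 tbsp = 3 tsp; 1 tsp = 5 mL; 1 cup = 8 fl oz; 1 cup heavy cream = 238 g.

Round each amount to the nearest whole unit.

Scaling factor: 20/36 = 5/9.
heavy cream: 10 fl oz × 5/9 ÷ 8 fl oz/cup × 238 g/cup ≈ 165 g
applesauce: (2 tbsp + 1 tsp = 7/3 tbsp) × 5/9 × 15 mL/tbsp ≈ 19 mL
sour cream: 1 tsp × 5/9 × 5 mL/tsp ≈ 3 mL

heavy cream: 165 g; applesauce: 19 mL; sour cream: 3 mL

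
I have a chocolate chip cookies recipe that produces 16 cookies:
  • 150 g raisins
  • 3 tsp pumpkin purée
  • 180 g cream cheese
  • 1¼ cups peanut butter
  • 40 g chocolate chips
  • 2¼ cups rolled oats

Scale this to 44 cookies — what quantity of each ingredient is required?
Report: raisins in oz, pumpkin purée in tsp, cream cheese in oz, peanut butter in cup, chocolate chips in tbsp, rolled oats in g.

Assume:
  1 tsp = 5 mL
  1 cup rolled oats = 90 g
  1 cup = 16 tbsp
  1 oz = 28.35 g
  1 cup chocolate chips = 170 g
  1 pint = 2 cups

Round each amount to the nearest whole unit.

Scaling factor: 44/16 = 11/4 = 2.75.
raisins: 150 g × 11/4 ÷ 28.35 g/oz ≈ 15 oz
pumpkin purée: 3 tsp × 11/4 ≈ 8 tsp
cream cheese: 180 g × 11/4 ÷ 28.35 g/oz ≈ 17 oz
peanut butter: 1.25 cup × 11/4 ≈ 3 cup
chocolate chips: 40 g × 11/4 ÷ 170 g/cup × 16 tbsp/cup ≈ 10 tbsp
rolled oats: 2.25 cup × 11/4 × 90 g/cup ≈ 557 g

raisins: 15 oz; pumpkin purée: 8 tsp; cream cheese: 17 oz; peanut butter: 3 cup; chocolate chips: 10 tbsp; rolled oats: 557 g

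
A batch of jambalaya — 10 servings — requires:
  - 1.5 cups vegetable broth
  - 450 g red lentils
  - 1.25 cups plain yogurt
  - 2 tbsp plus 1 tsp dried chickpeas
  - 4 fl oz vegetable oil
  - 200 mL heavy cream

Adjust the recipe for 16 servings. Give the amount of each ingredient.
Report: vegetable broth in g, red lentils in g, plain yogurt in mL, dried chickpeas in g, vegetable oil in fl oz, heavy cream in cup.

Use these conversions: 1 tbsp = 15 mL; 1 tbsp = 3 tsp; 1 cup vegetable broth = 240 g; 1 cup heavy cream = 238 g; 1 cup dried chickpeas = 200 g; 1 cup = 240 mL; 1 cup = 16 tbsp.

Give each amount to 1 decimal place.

Scaling factor: 16/10 = 8/5 = 1.6.
vegetable broth: 1.5 cup × 8/5 × 240 g/cup = 576.0 g
red lentils: 450 g × 8/5 = 720.0 g
plain yogurt: 1.25 cup × 8/5 × 240 mL/cup = 480.0 mL
dried chickpeas: (2 tbsp + 1 tsp = 7/3 tbsp) × 8/5 ÷ 16 tbsp/cup × 200 g/cup ≈ 46.7 g
vegetable oil: 4 fl oz × 8/5 = 6.4 fl oz
heavy cream: 200 mL × 8/5 ÷ 240 mL/cup ≈ 1.3 cup

vegetable broth: 576.0 g; red lentils: 720.0 g; plain yogurt: 480.0 mL; dried chickpeas: 46.7 g; vegetable oil: 6.4 fl oz; heavy cream: 1.3 cup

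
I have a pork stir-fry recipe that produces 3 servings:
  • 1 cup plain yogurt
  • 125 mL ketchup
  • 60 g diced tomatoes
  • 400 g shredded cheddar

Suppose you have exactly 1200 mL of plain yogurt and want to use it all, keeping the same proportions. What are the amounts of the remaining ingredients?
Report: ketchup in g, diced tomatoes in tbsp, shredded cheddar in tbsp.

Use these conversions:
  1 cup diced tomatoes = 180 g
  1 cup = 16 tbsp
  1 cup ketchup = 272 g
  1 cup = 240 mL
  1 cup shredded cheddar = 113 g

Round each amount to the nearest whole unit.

The original recipe has 240 mL of plain yogurt, so the scaling factor is 1200 ÷ 240 = 5.
ketchup: 125 mL × 5 ÷ 240 mL/cup × 272 g/cup ≈ 708 g
diced tomatoes: 60 g × 5 ÷ 180 g/cup × 16 tbsp/cup ≈ 27 tbsp
shredded cheddar: 400 g × 5 ÷ 113 g/cup × 16 tbsp/cup ≈ 283 tbsp

ketchup: 708 g; diced tomatoes: 27 tbsp; shredded cheddar: 283 tbsp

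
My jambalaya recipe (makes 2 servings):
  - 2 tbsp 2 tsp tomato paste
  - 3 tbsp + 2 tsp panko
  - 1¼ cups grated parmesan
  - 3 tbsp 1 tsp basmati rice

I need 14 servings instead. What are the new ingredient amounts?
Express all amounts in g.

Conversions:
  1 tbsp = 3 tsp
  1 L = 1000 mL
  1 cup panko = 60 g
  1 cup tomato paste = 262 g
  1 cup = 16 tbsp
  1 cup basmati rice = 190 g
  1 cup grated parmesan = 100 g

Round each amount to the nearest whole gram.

tomato paste: 306 g; panko: 96 g; grated parmesan: 875 g; basmati rice: 277 g

Scaling factor: 14/2 = 7.
tomato paste: (2 tbsp + 2 tsp = 8/3 tbsp) × 7 ÷ 16 tbsp/cup × 262 g/cup ≈ 306 g
panko: (3 tbsp + 2 tsp = 11/3 tbsp) × 7 ÷ 16 tbsp/cup × 60 g/cup ≈ 96 g
grated parmesan: 1.25 cup × 7 × 100 g/cup = 875 g
basmati rice: (3 tbsp + 1 tsp = 10/3 tbsp) × 7 ÷ 16 tbsp/cup × 190 g/cup ≈ 277 g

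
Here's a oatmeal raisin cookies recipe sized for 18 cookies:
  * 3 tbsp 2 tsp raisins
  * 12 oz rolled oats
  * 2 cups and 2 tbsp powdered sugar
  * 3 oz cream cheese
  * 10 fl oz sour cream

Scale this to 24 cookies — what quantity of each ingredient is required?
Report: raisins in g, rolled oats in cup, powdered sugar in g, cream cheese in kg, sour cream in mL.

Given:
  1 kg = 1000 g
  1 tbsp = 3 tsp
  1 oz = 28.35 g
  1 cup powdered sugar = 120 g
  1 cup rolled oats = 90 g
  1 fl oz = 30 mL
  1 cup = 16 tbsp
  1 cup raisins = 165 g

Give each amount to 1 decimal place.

raisins: 50.4 g; rolled oats: 5.0 cup; powdered sugar: 340.0 g; cream cheese: 0.1 kg; sour cream: 400.0 mL

Scaling factor: 24/18 = 4/3.
raisins: (3 tbsp + 2 tsp = 11/3 tbsp) × 4/3 ÷ 16 tbsp/cup × 165 g/cup ≈ 50.4 g
rolled oats: 12 oz × 4/3 × 28.35 g/oz ÷ 90 g/cup ≈ 5.0 cup
powdered sugar: (2 cup + 2 tbsp = 2.125 cup) × 4/3 × 120 g/cup = 340.0 g
cream cheese: 3 oz × 4/3 × 28.35 g/oz ÷ 1000 g/kg ≈ 0.1 kg
sour cream: 10 fl oz × 4/3 × 30 mL/fl oz = 400.0 mL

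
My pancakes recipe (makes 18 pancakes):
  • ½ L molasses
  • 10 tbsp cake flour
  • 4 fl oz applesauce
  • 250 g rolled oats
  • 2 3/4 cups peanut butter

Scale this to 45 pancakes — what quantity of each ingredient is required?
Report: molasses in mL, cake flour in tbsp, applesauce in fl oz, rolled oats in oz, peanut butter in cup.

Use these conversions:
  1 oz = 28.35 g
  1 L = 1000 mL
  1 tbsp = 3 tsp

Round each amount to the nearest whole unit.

molasses: 1250 mL; cake flour: 25 tbsp; applesauce: 10 fl oz; rolled oats: 22 oz; peanut butter: 7 cup

Scaling factor: 45/18 = 5/2 = 2.5.
molasses: 0.5 L × 5/2 × 1000 mL/L = 1250 mL
cake flour: 10 tbsp × 5/2 = 25 tbsp
applesauce: 4 fl oz × 5/2 = 10 fl oz
rolled oats: 250 g × 5/2 ÷ 28.35 g/oz ≈ 22 oz
peanut butter: 2.75 cup × 5/2 ≈ 7 cup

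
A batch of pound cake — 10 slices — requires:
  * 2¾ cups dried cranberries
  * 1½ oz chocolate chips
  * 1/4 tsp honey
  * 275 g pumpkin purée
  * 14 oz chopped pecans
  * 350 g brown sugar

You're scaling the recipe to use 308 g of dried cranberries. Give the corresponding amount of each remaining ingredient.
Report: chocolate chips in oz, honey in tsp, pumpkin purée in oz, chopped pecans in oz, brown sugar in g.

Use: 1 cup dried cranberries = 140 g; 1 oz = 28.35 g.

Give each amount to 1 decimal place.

chocolate chips: 1.2 oz; honey: 0.2 tsp; pumpkin purée: 7.8 oz; chopped pecans: 11.2 oz; brown sugar: 280.0 g

The original recipe has 385 g of dried cranberries, so the scaling factor is 308 ÷ 385 = 4/5 = 0.8.
chocolate chips: 1.5 oz × 4/5 = 1.2 oz
honey: 0.25 tsp × 4/5 = 0.2 tsp
pumpkin purée: 275 g × 4/5 ÷ 28.35 g/oz ≈ 7.8 oz
chopped pecans: 14 oz × 4/5 = 11.2 oz
brown sugar: 350 g × 4/5 = 280.0 g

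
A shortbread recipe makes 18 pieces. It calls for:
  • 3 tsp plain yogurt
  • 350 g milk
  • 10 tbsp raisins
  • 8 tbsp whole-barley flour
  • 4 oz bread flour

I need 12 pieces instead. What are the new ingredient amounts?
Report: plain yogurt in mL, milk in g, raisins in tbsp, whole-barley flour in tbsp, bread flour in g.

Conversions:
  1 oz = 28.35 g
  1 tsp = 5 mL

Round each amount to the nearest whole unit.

Scaling factor: 12/18 = 2/3.
plain yogurt: 3 tsp × 2/3 × 5 mL/tsp = 10 mL
milk: 350 g × 2/3 ≈ 233 g
raisins: 10 tbsp × 2/3 ≈ 7 tbsp
whole-barley flour: 8 tbsp × 2/3 ≈ 5 tbsp
bread flour: 4 oz × 2/3 × 28.35 g/oz ≈ 76 g

plain yogurt: 10 mL; milk: 233 g; raisins: 7 tbsp; whole-barley flour: 5 tbsp; bread flour: 76 g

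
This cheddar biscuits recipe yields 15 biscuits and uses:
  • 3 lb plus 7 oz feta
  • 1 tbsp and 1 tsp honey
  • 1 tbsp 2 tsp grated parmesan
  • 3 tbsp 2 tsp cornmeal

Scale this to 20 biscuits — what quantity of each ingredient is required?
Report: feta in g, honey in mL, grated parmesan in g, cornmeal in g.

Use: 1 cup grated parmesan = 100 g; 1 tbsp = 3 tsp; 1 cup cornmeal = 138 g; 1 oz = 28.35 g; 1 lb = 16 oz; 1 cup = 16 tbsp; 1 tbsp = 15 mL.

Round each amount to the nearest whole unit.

Scaling factor: 20/15 = 4/3.
feta: (3 lb + 7 oz = 3.4375 lb) × 4/3 × 16 oz/lb × 28.35 g/oz = 2079 g
honey: (1 tbsp + 1 tsp = 4/3 tbsp) × 4/3 × 15 mL/tbsp ≈ 27 mL
grated parmesan: (1 tbsp + 2 tsp = 5/3 tbsp) × 4/3 ÷ 16 tbsp/cup × 100 g/cup ≈ 14 g
cornmeal: (3 tbsp + 2 tsp = 11/3 tbsp) × 4/3 ÷ 16 tbsp/cup × 138 g/cup ≈ 42 g

feta: 2079 g; honey: 27 mL; grated parmesan: 14 g; cornmeal: 42 g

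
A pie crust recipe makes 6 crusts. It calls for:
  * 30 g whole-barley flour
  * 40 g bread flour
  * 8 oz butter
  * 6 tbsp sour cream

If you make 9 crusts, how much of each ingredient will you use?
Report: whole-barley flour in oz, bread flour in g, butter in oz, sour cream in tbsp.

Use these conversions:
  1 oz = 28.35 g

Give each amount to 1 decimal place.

whole-barley flour: 1.6 oz; bread flour: 60.0 g; butter: 12.0 oz; sour cream: 9.0 tbsp

Scaling factor: 9/6 = 3/2 = 1.5.
whole-barley flour: 30 g × 3/2 ÷ 28.35 g/oz ≈ 1.6 oz
bread flour: 40 g × 3/2 = 60.0 g
butter: 8 oz × 3/2 = 12.0 oz
sour cream: 6 tbsp × 3/2 = 9.0 tbsp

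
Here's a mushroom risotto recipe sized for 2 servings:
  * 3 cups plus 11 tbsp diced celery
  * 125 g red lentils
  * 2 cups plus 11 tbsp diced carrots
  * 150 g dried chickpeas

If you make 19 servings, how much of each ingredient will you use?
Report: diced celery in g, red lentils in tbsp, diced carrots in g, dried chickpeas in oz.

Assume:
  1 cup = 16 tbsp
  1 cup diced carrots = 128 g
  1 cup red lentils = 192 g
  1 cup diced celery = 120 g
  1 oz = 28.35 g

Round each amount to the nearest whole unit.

diced celery: 4204 g; red lentils: 99 tbsp; diced carrots: 3268 g; dried chickpeas: 50 oz

Scaling factor: 19/2 = 9.5.
diced celery: (3 cup + 11 tbsp = 3.6875 cup) × 19/2 × 120 g/cup ≈ 4204 g
red lentils: 125 g × 19/2 ÷ 192 g/cup × 16 tbsp/cup ≈ 99 tbsp
diced carrots: (2 cup + 11 tbsp = 2.6875 cup) × 19/2 × 128 g/cup = 3268 g
dried chickpeas: 150 g × 19/2 ÷ 28.35 g/oz ≈ 50 oz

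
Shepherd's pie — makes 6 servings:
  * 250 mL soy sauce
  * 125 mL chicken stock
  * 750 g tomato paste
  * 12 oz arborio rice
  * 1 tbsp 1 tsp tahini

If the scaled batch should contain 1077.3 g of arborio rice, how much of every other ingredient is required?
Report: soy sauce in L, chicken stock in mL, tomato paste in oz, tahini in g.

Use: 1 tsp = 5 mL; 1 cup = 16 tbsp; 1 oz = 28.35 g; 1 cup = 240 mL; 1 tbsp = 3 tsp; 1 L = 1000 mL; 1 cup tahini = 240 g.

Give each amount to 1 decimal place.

The original recipe has 340.2 g of arborio rice, so the scaling factor is 1077.3 ÷ 340.2 = 19/6.
soy sauce: 250 mL × 19/6 ÷ 1000 mL/L ≈ 0.8 L
chicken stock: 125 mL × 19/6 ≈ 395.8 mL
tomato paste: 750 g × 19/6 ÷ 28.35 g/oz ≈ 83.8 oz
tahini: (1 tbsp + 1 tsp = 4/3 tbsp) × 19/6 ÷ 16 tbsp/cup × 240 g/cup ≈ 63.3 g

soy sauce: 0.8 L; chicken stock: 395.8 mL; tomato paste: 83.8 oz; tahini: 63.3 g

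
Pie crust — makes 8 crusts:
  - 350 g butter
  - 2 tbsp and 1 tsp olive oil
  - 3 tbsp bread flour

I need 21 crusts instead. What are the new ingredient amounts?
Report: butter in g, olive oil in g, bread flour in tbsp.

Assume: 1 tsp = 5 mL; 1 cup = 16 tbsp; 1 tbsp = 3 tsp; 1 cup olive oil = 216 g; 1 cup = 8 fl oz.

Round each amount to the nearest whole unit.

Scaling factor: 21/8 = 2.625.
butter: 350 g × 21/8 ≈ 919 g
olive oil: (2 tbsp + 1 tsp = 7/3 tbsp) × 21/8 ÷ 16 tbsp/cup × 216 g/cup ≈ 83 g
bread flour: 3 tbsp × 21/8 ≈ 8 tbsp

butter: 919 g; olive oil: 83 g; bread flour: 8 tbsp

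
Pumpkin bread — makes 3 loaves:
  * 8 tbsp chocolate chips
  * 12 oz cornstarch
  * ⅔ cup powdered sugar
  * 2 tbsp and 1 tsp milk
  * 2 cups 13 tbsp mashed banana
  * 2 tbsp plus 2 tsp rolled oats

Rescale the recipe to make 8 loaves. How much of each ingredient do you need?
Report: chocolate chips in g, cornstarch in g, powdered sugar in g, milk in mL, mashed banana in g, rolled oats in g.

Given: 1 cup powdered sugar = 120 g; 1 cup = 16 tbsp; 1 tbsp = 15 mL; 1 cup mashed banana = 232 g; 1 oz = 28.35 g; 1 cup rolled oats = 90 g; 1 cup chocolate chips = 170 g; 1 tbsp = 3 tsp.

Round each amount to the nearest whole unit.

Scaling factor: 8/3.
chocolate chips: 8 tbsp × 8/3 ÷ 16 tbsp/cup × 170 g/cup ≈ 227 g
cornstarch: 12 oz × 8/3 × 28.35 g/oz ≈ 907 g
powdered sugar: 2/3 cup × 8/3 × 120 g/cup ≈ 213 g
milk: (2 tbsp + 1 tsp = 7/3 tbsp) × 8/3 × 15 mL/tbsp ≈ 93 mL
mashed banana: (2 cup + 13 tbsp = 2.8125 cup) × 8/3 × 232 g/cup = 1740 g
rolled oats: (2 tbsp + 2 tsp = 8/3 tbsp) × 8/3 ÷ 16 tbsp/cup × 90 g/cup = 40 g

chocolate chips: 227 g; cornstarch: 907 g; powdered sugar: 213 g; milk: 93 mL; mashed banana: 1740 g; rolled oats: 40 g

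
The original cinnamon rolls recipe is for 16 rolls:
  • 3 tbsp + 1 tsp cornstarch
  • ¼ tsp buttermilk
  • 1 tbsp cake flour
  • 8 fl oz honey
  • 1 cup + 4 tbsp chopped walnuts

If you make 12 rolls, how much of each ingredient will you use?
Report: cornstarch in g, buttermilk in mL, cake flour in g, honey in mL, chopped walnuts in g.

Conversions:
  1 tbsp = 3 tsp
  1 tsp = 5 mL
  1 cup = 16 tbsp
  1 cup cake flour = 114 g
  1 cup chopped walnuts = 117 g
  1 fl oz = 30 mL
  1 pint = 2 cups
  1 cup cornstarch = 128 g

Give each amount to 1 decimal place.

Scaling factor: 12/16 = 3/4 = 0.75.
cornstarch: (3 tbsp + 1 tsp = 10/3 tbsp) × 3/4 ÷ 16 tbsp/cup × 128 g/cup = 20.0 g
buttermilk: 0.25 tsp × 3/4 × 5 mL/tsp ≈ 0.9 mL
cake flour: 1 tbsp × 3/4 ÷ 16 tbsp/cup × 114 g/cup ≈ 5.3 g
honey: 8 fl oz × 3/4 × 30 mL/fl oz = 180.0 mL
chopped walnuts: (1 cup + 4 tbsp = 1.25 cup) × 3/4 × 117 g/cup ≈ 109.7 g

cornstarch: 20.0 g; buttermilk: 0.9 mL; cake flour: 5.3 g; honey: 180.0 mL; chopped walnuts: 109.7 g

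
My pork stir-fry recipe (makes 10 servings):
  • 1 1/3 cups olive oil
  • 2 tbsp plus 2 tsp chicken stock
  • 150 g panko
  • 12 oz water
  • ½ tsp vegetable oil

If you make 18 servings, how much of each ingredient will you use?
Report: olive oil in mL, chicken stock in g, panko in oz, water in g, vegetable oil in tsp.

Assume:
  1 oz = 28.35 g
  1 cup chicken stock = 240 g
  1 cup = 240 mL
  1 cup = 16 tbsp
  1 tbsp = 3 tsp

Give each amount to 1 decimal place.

Scaling factor: 18/10 = 9/5 = 1.8.
olive oil: 4/3 cup × 9/5 × 240 mL/cup = 576.0 mL
chicken stock: (2 tbsp + 2 tsp = 8/3 tbsp) × 9/5 ÷ 16 tbsp/cup × 240 g/cup = 72.0 g
panko: 150 g × 9/5 ÷ 28.35 g/oz ≈ 9.5 oz
water: 12 oz × 9/5 × 28.35 g/oz ≈ 612.4 g
vegetable oil: 0.5 tsp × 9/5 = 0.9 tsp

olive oil: 576.0 mL; chicken stock: 72.0 g; panko: 9.5 oz; water: 612.4 g; vegetable oil: 0.9 tsp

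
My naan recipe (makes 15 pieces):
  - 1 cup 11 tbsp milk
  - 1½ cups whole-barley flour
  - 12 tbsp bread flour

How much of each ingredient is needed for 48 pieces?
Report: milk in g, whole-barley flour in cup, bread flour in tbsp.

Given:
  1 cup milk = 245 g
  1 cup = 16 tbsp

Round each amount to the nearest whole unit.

Scaling factor: 48/15 = 16/5 = 3.2.
milk: (1 cup + 11 tbsp = 1.6875 cup) × 16/5 × 245 g/cup = 1323 g
whole-barley flour: 1.5 cup × 16/5 ≈ 5 cup
bread flour: 12 tbsp × 16/5 ≈ 38 tbsp

milk: 1323 g; whole-barley flour: 5 cup; bread flour: 38 tbsp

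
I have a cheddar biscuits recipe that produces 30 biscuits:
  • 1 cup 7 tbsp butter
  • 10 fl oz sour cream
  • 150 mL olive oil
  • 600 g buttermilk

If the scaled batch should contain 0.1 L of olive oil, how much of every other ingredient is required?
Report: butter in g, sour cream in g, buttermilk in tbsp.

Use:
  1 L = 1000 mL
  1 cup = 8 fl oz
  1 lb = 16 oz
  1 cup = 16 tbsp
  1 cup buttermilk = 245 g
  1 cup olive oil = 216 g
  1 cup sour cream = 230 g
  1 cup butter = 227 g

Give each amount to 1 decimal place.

butter: 217.5 g; sour cream: 191.7 g; buttermilk: 26.1 tbsp

The original recipe has 0.15 L of olive oil, so the scaling factor is 0.1 ÷ 0.15 = 2/3.
butter: (1 cup + 7 tbsp = 1.4375 cup) × 2/3 × 227 g/cup ≈ 217.5 g
sour cream: 10 fl oz × 2/3 ÷ 8 fl oz/cup × 230 g/cup ≈ 191.7 g
buttermilk: 600 g × 2/3 ÷ 245 g/cup × 16 tbsp/cup ≈ 26.1 tbsp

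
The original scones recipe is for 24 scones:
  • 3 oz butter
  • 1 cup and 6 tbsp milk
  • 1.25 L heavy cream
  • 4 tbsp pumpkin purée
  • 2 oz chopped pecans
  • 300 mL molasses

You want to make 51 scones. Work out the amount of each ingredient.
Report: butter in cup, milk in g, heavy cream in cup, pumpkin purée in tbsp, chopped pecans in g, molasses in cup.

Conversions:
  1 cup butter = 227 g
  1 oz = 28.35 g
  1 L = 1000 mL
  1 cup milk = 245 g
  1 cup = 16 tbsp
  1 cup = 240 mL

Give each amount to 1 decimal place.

butter: 0.8 cup; milk: 715.9 g; heavy cream: 11.1 cup; pumpkin purée: 8.5 tbsp; chopped pecans: 120.5 g; molasses: 2.7 cup

Scaling factor: 51/24 = 17/8 = 2.125.
butter: 3 oz × 17/8 × 28.35 g/oz ÷ 227 g/cup ≈ 0.8 cup
milk: (1 cup + 6 tbsp = 1.375 cup) × 17/8 × 245 g/cup ≈ 715.9 g
heavy cream: 1.25 L × 17/8 × 1000 mL/L ÷ 240 mL/cup ≈ 11.1 cup
pumpkin purée: 4 tbsp × 17/8 = 8.5 tbsp
chopped pecans: 2 oz × 17/8 × 28.35 g/oz ≈ 120.5 g
molasses: 300 mL × 17/8 ÷ 240 mL/cup ≈ 2.7 cup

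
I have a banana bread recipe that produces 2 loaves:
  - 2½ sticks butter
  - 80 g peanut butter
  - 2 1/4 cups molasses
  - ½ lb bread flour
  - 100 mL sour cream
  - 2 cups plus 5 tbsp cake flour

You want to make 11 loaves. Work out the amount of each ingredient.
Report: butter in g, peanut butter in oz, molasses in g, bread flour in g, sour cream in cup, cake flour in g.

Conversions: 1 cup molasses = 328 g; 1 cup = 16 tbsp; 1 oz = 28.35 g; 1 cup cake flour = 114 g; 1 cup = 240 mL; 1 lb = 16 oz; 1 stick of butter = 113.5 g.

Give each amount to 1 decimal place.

butter: 1560.6 g; peanut butter: 15.5 oz; molasses: 4059.0 g; bread flour: 1247.4 g; sour cream: 2.3 cup; cake flour: 1449.9 g

Scaling factor: 11/2 = 5.5.
butter: 2.5 stick × 11/2 × 113.5 g/stick ≈ 1560.6 g
peanut butter: 80 g × 11/2 ÷ 28.35 g/oz ≈ 15.5 oz
molasses: 2.25 cup × 11/2 × 328 g/cup = 4059.0 g
bread flour: 0.5 lb × 11/2 × 16 oz/lb × 28.35 g/oz = 1247.4 g
sour cream: 100 mL × 11/2 ÷ 240 mL/cup ≈ 2.3 cup
cake flour: (2 cup + 5 tbsp = 2.3125 cup) × 11/2 × 114 g/cup ≈ 1449.9 g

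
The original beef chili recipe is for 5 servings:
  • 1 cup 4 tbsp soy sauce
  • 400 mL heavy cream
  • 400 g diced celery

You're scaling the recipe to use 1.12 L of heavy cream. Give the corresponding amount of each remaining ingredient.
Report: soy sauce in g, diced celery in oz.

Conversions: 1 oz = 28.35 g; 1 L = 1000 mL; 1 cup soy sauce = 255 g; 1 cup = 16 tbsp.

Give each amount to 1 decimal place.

The original recipe has 0.4 L of heavy cream, so the scaling factor is 1.12 ÷ 0.4 = 14/5 = 2.8.
soy sauce: (1 cup + 4 tbsp = 1.25 cup) × 14/5 × 255 g/cup = 892.5 g
diced celery: 400 g × 14/5 ÷ 28.35 g/oz ≈ 39.5 oz

soy sauce: 892.5 g; diced celery: 39.5 oz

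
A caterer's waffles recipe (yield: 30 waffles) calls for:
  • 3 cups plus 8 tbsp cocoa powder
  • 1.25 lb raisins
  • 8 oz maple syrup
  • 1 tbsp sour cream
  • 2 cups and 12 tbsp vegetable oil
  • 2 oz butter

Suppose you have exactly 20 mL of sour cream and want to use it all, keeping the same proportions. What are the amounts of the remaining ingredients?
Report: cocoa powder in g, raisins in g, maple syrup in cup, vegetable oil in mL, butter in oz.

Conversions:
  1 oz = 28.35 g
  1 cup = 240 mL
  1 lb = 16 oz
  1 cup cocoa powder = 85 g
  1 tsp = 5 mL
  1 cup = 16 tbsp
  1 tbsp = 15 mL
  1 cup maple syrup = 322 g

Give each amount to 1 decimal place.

cocoa powder: 396.7 g; raisins: 756.0 g; maple syrup: 0.9 cup; vegetable oil: 880.0 mL; butter: 2.7 oz

The original recipe has 15 mL of sour cream, so the scaling factor is 20 ÷ 15 = 4/3.
cocoa powder: (3 cup + 8 tbsp = 3.5 cup) × 4/3 × 85 g/cup ≈ 396.7 g
raisins: 1.25 lb × 4/3 × 16 oz/lb × 28.35 g/oz = 756.0 g
maple syrup: 8 oz × 4/3 × 28.35 g/oz ÷ 322 g/cup ≈ 0.9 cup
vegetable oil: (2 cup + 12 tbsp = 2.75 cup) × 4/3 × 240 mL/cup = 880.0 mL
butter: 2 oz × 4/3 ≈ 2.7 oz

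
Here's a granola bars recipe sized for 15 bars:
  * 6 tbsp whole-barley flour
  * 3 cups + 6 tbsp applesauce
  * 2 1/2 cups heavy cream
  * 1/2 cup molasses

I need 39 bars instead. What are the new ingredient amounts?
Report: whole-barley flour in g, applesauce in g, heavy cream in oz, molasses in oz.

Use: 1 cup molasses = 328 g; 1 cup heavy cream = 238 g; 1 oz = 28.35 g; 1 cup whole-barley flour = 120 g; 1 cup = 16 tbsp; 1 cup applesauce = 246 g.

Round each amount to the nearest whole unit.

whole-barley flour: 117 g; applesauce: 2159 g; heavy cream: 55 oz; molasses: 15 oz

Scaling factor: 39/15 = 13/5 = 2.6.
whole-barley flour: 6 tbsp × 13/5 ÷ 16 tbsp/cup × 120 g/cup = 117 g
applesauce: (3 cup + 6 tbsp = 3.375 cup) × 13/5 × 246 g/cup ≈ 2159 g
heavy cream: 2.5 cup × 13/5 × 238 g/cup ÷ 28.35 g/oz ≈ 55 oz
molasses: 0.5 cup × 13/5 × 328 g/cup ÷ 28.35 g/oz ≈ 15 oz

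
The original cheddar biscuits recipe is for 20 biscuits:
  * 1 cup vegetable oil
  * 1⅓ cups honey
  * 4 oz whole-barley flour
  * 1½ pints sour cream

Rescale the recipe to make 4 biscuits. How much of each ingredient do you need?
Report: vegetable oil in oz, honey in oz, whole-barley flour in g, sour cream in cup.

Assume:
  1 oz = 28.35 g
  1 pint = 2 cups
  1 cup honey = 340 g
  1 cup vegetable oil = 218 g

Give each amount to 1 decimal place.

vegetable oil: 1.5 oz; honey: 3.2 oz; whole-barley flour: 22.7 g; sour cream: 0.6 cup

Scaling factor: 4/20 = 1/5 = 0.2.
vegetable oil: 1 cup × 1/5 × 218 g/cup ÷ 28.35 g/oz ≈ 1.5 oz
honey: 4/3 cup × 1/5 × 340 g/cup ÷ 28.35 g/oz ≈ 3.2 oz
whole-barley flour: 4 oz × 1/5 × 28.35 g/oz ≈ 22.7 g
sour cream: 1.5 pint × 1/5 × 2 cup/pint = 0.6 cup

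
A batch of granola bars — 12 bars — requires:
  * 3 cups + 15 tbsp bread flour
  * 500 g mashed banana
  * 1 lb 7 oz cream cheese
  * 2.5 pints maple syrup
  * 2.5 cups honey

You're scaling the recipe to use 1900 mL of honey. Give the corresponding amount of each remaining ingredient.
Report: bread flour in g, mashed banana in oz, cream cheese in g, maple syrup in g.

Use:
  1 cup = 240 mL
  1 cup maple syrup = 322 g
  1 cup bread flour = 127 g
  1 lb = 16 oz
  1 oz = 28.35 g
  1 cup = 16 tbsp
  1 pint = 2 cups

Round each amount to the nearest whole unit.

bread flour: 1584 g; mashed banana: 56 oz; cream cheese: 2065 g; maple syrup: 5098 g

The original recipe has 600 mL of honey, so the scaling factor is 1900 ÷ 600 = 19/6.
bread flour: (3 cup + 15 tbsp = 3.9375 cup) × 19/6 × 127 g/cup ≈ 1584 g
mashed banana: 500 g × 19/6 ÷ 28.35 g/oz ≈ 56 oz
cream cheese: (1 lb + 7 oz = 1.4375 lb) × 19/6 × 16 oz/lb × 28.35 g/oz ≈ 2065 g
maple syrup: 2.5 pint × 19/6 × 2 cup/pint × 322 g/cup ≈ 5098 g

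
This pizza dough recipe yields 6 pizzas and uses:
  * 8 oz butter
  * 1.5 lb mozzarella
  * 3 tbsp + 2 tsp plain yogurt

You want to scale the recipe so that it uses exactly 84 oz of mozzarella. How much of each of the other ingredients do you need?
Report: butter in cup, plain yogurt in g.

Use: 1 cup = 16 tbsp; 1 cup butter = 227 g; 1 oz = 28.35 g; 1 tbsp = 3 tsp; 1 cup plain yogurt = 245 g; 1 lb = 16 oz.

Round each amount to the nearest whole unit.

The original recipe has 24 oz of mozzarella, so the scaling factor is 84 ÷ 24 = 7/2 = 3.5.
butter: 8 oz × 7/2 × 28.35 g/oz ÷ 227 g/cup ≈ 3 cup
plain yogurt: (3 tbsp + 2 tsp = 11/3 tbsp) × 7/2 ÷ 16 tbsp/cup × 245 g/cup ≈ 197 g

butter: 3 cup; plain yogurt: 197 g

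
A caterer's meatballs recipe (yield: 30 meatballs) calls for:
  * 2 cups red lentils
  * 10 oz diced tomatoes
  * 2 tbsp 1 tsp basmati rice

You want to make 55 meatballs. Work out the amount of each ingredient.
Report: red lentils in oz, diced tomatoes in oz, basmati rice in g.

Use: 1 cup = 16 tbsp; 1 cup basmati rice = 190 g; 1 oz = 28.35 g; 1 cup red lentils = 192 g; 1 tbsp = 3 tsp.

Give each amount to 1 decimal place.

Scaling factor: 55/30 = 11/6.
red lentils: 2 cup × 11/6 × 192 g/cup ÷ 28.35 g/oz ≈ 24.8 oz
diced tomatoes: 10 oz × 11/6 ≈ 18.3 oz
basmati rice: (2 tbsp + 1 tsp = 7/3 tbsp) × 11/6 ÷ 16 tbsp/cup × 190 g/cup ≈ 50.8 g

red lentils: 24.8 oz; diced tomatoes: 18.3 oz; basmati rice: 50.8 g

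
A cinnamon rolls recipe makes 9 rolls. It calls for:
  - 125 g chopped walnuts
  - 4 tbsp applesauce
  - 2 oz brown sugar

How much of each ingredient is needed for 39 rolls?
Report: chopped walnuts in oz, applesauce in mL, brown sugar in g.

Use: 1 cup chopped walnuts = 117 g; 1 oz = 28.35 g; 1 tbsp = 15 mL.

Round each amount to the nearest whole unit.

Scaling factor: 39/9 = 13/3.
chopped walnuts: 125 g × 13/3 ÷ 28.35 g/oz ≈ 19 oz
applesauce: 4 tbsp × 13/3 × 15 mL/tbsp = 260 mL
brown sugar: 2 oz × 13/3 × 28.35 g/oz ≈ 246 g

chopped walnuts: 19 oz; applesauce: 260 mL; brown sugar: 246 g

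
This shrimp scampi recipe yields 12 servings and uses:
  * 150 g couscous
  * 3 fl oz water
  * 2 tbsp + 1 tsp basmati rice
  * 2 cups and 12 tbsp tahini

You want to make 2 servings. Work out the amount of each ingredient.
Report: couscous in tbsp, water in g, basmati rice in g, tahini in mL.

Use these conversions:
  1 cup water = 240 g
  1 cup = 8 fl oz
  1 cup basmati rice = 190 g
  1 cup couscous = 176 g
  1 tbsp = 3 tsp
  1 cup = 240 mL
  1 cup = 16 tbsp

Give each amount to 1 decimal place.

couscous: 2.3 tbsp; water: 15.0 g; basmati rice: 4.6 g; tahini: 110.0 mL

Scaling factor: 2/12 = 1/6.
couscous: 150 g × 1/6 ÷ 176 g/cup × 16 tbsp/cup ≈ 2.3 tbsp
water: 3 fl oz × 1/6 ÷ 8 fl oz/cup × 240 g/cup = 15.0 g
basmati rice: (2 tbsp + 1 tsp = 7/3 tbsp) × 1/6 ÷ 16 tbsp/cup × 190 g/cup ≈ 4.6 g
tahini: (2 cup + 12 tbsp = 2.75 cup) × 1/6 × 240 mL/cup = 110.0 mL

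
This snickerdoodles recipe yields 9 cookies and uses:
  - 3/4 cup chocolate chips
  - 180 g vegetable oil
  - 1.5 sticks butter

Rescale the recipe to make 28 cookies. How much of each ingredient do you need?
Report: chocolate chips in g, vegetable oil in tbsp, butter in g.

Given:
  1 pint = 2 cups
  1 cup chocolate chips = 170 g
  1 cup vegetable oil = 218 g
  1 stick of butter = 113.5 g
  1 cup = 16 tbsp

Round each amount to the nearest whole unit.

Scaling factor: 28/9.
chocolate chips: 0.75 cup × 28/9 × 170 g/cup ≈ 397 g
vegetable oil: 180 g × 28/9 ÷ 218 g/cup × 16 tbsp/cup ≈ 41 tbsp
butter: 1.5 stick × 28/9 × 113.5 g/stick ≈ 530 g

chocolate chips: 397 g; vegetable oil: 41 tbsp; butter: 530 g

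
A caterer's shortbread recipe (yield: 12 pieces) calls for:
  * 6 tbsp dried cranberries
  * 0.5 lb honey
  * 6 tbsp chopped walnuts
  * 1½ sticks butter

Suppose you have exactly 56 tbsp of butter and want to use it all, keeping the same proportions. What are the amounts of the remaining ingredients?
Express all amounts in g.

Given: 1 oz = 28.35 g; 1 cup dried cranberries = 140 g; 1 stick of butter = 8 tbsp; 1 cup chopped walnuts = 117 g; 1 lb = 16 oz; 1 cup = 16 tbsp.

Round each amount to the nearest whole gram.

dried cranberries: 245 g; honey: 1058 g; chopped walnuts: 205 g

The original recipe has 12 tbsp of butter, so the scaling factor is 56 ÷ 12 = 14/3.
dried cranberries: 6 tbsp × 14/3 ÷ 16 tbsp/cup × 140 g/cup = 245 g
honey: 0.5 lb × 14/3 × 16 oz/lb × 28.35 g/oz ≈ 1058 g
chopped walnuts: 6 tbsp × 14/3 ÷ 16 tbsp/cup × 117 g/cup ≈ 205 g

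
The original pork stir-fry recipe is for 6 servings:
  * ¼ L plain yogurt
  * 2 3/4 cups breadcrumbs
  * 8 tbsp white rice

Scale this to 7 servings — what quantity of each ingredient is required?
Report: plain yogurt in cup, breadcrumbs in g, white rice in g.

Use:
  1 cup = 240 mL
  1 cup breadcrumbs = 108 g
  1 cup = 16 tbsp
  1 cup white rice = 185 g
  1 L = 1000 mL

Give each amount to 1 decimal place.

Scaling factor: 7/6.
plain yogurt: 0.25 L × 7/6 × 1000 mL/L ÷ 240 mL/cup ≈ 1.2 cup
breadcrumbs: 2.75 cup × 7/6 × 108 g/cup = 346.5 g
white rice: 8 tbsp × 7/6 ÷ 16 tbsp/cup × 185 g/cup ≈ 107.9 g

plain yogurt: 1.2 cup; breadcrumbs: 346.5 g; white rice: 107.9 g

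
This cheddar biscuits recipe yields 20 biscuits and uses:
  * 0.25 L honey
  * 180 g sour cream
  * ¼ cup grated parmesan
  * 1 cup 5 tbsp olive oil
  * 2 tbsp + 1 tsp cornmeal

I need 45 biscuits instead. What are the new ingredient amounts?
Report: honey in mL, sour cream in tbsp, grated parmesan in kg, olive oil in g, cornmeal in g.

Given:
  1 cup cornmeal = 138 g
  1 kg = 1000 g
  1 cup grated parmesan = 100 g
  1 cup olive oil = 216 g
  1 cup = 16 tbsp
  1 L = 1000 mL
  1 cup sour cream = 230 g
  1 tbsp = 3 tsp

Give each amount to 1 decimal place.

Scaling factor: 45/20 = 9/4 = 2.25.
honey: 0.25 L × 9/4 × 1000 mL/L = 562.5 mL
sour cream: 180 g × 9/4 ÷ 230 g/cup × 16 tbsp/cup ≈ 28.2 tbsp
grated parmesan: 0.25 cup × 9/4 × 100 g/cup ÷ 1000 g/kg ≈ 0.1 kg
olive oil: (1 cup + 5 tbsp = 1.3125 cup) × 9/4 × 216 g/cup ≈ 637.9 g
cornmeal: (2 tbsp + 1 tsp = 7/3 tbsp) × 9/4 ÷ 16 tbsp/cup × 138 g/cup ≈ 45.3 g

honey: 562.5 mL; sour cream: 28.2 tbsp; grated parmesan: 0.1 kg; olive oil: 637.9 g; cornmeal: 45.3 g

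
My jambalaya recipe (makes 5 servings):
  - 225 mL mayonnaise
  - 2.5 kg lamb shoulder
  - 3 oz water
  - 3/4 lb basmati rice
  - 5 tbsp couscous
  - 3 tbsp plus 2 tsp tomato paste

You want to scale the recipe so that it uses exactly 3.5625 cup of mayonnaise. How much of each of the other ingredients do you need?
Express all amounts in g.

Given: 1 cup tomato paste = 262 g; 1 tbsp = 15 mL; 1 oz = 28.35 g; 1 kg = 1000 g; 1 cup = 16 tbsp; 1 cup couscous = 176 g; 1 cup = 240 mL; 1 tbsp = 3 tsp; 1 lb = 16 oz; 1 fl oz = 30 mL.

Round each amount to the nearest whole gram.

The original recipe has 0.9375 cup of mayonnaise, so the scaling factor is 3.5625 ÷ 0.9375 = 19/5 = 3.8.
lamb shoulder: 2.5 kg × 19/5 × 1000 g/kg = 9500 g
water: 3 oz × 19/5 × 28.35 g/oz ≈ 323 g
basmati rice: 0.75 lb × 19/5 × 16 oz/lb × 28.35 g/oz ≈ 1293 g
couscous: 5 tbsp × 19/5 ÷ 16 tbsp/cup × 176 g/cup = 209 g
tomato paste: (3 tbsp + 2 tsp = 11/3 tbsp) × 19/5 ÷ 16 tbsp/cup × 262 g/cup ≈ 228 g

lamb shoulder: 9500 g; water: 323 g; basmati rice: 1293 g; couscous: 209 g; tomato paste: 228 g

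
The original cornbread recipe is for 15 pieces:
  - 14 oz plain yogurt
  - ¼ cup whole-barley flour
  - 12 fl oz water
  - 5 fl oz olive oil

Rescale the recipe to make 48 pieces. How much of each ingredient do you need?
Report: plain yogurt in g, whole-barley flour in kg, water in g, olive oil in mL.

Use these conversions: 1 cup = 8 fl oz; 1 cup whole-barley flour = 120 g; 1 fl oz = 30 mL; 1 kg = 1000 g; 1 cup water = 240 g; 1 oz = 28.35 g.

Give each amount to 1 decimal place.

plain yogurt: 1270.1 g; whole-barley flour: 0.1 kg; water: 1152.0 g; olive oil: 480.0 mL

Scaling factor: 48/15 = 16/5 = 3.2.
plain yogurt: 14 oz × 16/5 × 28.35 g/oz ≈ 1270.1 g
whole-barley flour: 0.25 cup × 16/5 × 120 g/cup ÷ 1000 g/kg ≈ 0.1 kg
water: 12 fl oz × 16/5 ÷ 8 fl oz/cup × 240 g/cup = 1152.0 g
olive oil: 5 fl oz × 16/5 × 30 mL/fl oz = 480.0 mL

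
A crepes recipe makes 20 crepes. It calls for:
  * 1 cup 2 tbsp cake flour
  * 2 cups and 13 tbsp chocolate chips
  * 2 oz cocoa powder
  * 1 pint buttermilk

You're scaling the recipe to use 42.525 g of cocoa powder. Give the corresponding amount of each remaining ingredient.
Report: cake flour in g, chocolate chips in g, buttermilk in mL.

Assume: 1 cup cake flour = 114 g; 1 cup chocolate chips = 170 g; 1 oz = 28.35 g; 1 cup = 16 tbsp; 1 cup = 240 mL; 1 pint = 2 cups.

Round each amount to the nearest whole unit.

cake flour: 96 g; chocolate chips: 359 g; buttermilk: 360 mL

The original recipe has 56.7 g of cocoa powder, so the scaling factor is 42.525 ÷ 56.7 = 3/4 = 0.75.
cake flour: (1 cup + 2 tbsp = 1.125 cup) × 3/4 × 114 g/cup ≈ 96 g
chocolate chips: (2 cup + 13 tbsp = 2.8125 cup) × 3/4 × 170 g/cup ≈ 359 g
buttermilk: 1 pint × 3/4 × 2 cup/pint × 240 mL/cup = 360 mL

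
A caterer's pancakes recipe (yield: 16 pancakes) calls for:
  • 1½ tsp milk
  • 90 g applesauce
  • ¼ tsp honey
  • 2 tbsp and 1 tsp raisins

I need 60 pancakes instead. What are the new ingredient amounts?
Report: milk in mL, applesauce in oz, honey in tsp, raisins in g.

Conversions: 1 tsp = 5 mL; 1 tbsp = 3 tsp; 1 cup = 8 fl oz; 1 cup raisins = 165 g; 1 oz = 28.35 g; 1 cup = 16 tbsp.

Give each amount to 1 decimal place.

Scaling factor: 60/16 = 15/4 = 3.75.
milk: 1.5 tsp × 15/4 × 5 mL/tsp ≈ 28.1 mL
applesauce: 90 g × 15/4 ÷ 28.35 g/oz ≈ 11.9 oz
honey: 0.25 tsp × 15/4 ≈ 0.9 tsp
raisins: (2 tbsp + 1 tsp = 7/3 tbsp) × 15/4 ÷ 16 tbsp/cup × 165 g/cup ≈ 90.2 g

milk: 28.1 mL; applesauce: 11.9 oz; honey: 0.9 tsp; raisins: 90.2 g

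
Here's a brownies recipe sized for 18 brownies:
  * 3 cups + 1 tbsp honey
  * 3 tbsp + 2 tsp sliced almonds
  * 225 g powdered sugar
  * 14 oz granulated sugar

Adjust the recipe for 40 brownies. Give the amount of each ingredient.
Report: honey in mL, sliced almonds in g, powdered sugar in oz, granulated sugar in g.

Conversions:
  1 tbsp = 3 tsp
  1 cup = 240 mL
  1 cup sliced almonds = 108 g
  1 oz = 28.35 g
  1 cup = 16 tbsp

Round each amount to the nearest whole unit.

Scaling factor: 40/18 = 20/9.
honey: (3 cup + 1 tbsp = 3.0625 cup) × 20/9 × 240 mL/cup ≈ 1633 mL
sliced almonds: (3 tbsp + 2 tsp = 11/3 tbsp) × 20/9 ÷ 16 tbsp/cup × 108 g/cup = 55 g
powdered sugar: 225 g × 20/9 ÷ 28.35 g/oz ≈ 18 oz
granulated sugar: 14 oz × 20/9 × 28.35 g/oz = 882 g

honey: 1633 mL; sliced almonds: 55 g; powdered sugar: 18 oz; granulated sugar: 882 g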